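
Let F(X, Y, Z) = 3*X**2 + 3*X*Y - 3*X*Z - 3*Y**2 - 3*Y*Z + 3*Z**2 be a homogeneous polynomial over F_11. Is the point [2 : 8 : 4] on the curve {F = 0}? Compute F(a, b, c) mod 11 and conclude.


F(2,8,4) ≡ 5 (mod 11); P is NOT on the curve.

Evaluate F(2, 8, 4) term-by-term (mod 11).
  3*X**2 ↦ 3·4·1·1 = 12
  3*X*Y ↦ 3·2·8·1 = 48
  -3*X*Z ↦ -3·2·1·4 = -24
  -3*Y**2 ↦ -3·1·64·1 = -192
  -3*Y*Z ↦ -3·1·8·4 = -96
  3*Z**2 ↦ 3·1·1·16 = 48
Sum: F(2, 8, 4) = (12) + (48) + (-24) + (-192) + (-96) + (48) = -204.
Reducing mod 11: -204 ≡ 5 (mod 11).
Since F(a, b, c) ≡ 5 ≠ 0 (mod 11), P does NOT lie on the curve.


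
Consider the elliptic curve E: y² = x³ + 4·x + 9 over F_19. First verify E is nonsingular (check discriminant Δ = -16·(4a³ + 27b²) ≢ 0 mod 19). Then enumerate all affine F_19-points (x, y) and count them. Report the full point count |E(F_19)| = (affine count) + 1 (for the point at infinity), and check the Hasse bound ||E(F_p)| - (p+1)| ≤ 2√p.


Affine points = {(0, 3), (0, 16), (2, 5), (2, 14), (7, 0), (10, 2), (10, 17), (11, 4), (11, 15), (13, 4), (13, 15), (14, 4), (14, 15), (15, 9), (15, 10), (18, 2), (18, 17)}; affine count = 17; |E(F_19)| = 18.

Discriminant check: Δ ∝ 4a³ + 27b² = 4·4³ + 27·9² = 4·64 + 27·81 ≡ 11 (mod 19). Nonzero ⇒ E is nonsingular.
For each x ∈ F_19, compute rhs = x³ + 4·x + 9 mod 19, then count y ∈ F_19 with y² ≡ rhs.
  x = 0: rhs = 9, matching y values: 3, 16 (2 points).
  x = 1: rhs = 14, matching y values: none (0 points).
  x = 2: rhs = 6, matching y values: 5, 14 (2 points).
  x = 3: rhs = 10, matching y values: none (0 points).
  x = 4: rhs = 13, matching y values: none (0 points).
  x = 5: rhs = 2, matching y values: none (0 points).
  x = 6: rhs = 2, matching y values: none (0 points).
  x = 7: rhs = 0, matching y values: 0 (1 points).
  x = 8: rhs = 2, matching y values: none (0 points).
  x = 9: rhs = 14, matching y values: none (0 points).
  x = 10: rhs = 4, matching y values: 2, 17 (2 points).
  x = 11: rhs = 16, matching y values: 4, 15 (2 points).
  x = 12: rhs = 18, matching y values: none (0 points).
  x = 13: rhs = 16, matching y values: 4, 15 (2 points).
  x = 14: rhs = 16, matching y values: 4, 15 (2 points).
  x = 15: rhs = 5, matching y values: 9, 10 (2 points).
  x = 16: rhs = 8, matching y values: none (0 points).
  x = 17: rhs = 12, matching y values: none (0 points).
  x = 18: rhs = 4, matching y values: 2, 17 (2 points).
Total affine count: 17.
Full point count |E(F_19)| = 17 + 1 = 18.
Hasse bound: |18 − (19+1)| = |-2| = 2 ≤ 2√19 ≈ 8.7178 ✓.


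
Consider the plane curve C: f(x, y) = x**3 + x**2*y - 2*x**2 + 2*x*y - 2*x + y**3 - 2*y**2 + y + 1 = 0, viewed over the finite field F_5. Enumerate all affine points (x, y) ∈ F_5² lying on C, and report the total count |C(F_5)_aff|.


Affine F_5-points: {(2, 1), (2, 2), (2, 4), (3, 4), (4, 0), (4, 2)}; count = 6.

For each of the 25 pairs (x, y) ∈ F_5², evaluate f(x, y) mod 5. Record the zeros.
  x = 0: [0↦1, 1↦1, 2↦3, 3↦3, 4↦2]  zeros at y ∈ ∅
  x = 1: [0↦3, 1↦1, 2↦1, 3↦4, 4↦1]  zeros at y ∈ ∅
  x = 2: [0↦2, 1↦0, 2↦0, 3↦3, 4↦0]  zeros at y ∈ {1, 2, 4}
  x = 3: [0↦4, 1↦4, 2↦1, 3↦1, 4↦0]  zeros at y ∈ {4}
  x = 4: [0↦0, 1↦4, 2↦0, 3↦4, 4↦2]  zeros at y ∈ {0, 2}
Collecting zeros: affine points = {(2, 1), (2, 2), (2, 4), (3, 4), (4, 0), (4, 2)}.
Total count |C(F_5)_aff| = 6.


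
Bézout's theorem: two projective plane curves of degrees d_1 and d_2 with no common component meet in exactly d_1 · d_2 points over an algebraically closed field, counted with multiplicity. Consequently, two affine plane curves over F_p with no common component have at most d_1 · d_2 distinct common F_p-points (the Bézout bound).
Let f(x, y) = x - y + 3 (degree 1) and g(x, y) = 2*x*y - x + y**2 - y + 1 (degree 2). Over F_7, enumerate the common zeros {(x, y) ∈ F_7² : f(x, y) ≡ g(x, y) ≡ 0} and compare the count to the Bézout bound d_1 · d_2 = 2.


Common zeros: {(0, 3), (6, 2)}; count = 2; Bézout bound = 2.

deg(f) = 1, deg(g) = 2, so Bézout bound = 2.
Scan x ∈ F_7. For each x, list the y ∈ F_7 with f(x, y) ≡ 0 and those with g(x, y) ≡ 0 (mod 7); the common zeros in that column are the intersection.
  x = 0: f ≡ 0 at y ∈ {3}; g ≡ 0 at y ∈ {3, 5}; common: {3}.
  x = 1: f ≡ 0 at y ∈ {4}; g ≡ 0 at y ∈ {0, 6}; common: ∅.
  x = 2: f ≡ 0 at y ∈ {5}; g ≡ 0 at y ∈ ∅; common: ∅.
  x = 3: f ≡ 0 at y ∈ {6}; g ≡ 0 at y ∈ ∅; common: ∅.
  x = 4: f ≡ 0 at y ∈ {0}; g ≡ 0 at y ∈ ∅; common: ∅.
  x = 5: f ≡ 0 at y ∈ {1}; g ≡ 0 at y ∈ ∅; common: ∅.
  x = 6: f ≡ 0 at y ∈ {2}; g ≡ 0 at y ∈ {1, 2}; common: {2}.
Collecting: common zeros = {(0, 3), (6, 2)}, so the count is 2.
Comparison with the Bézout bound: 2 ≤ 2 = deg(f)·deg(g), as expected for curves with no common component (the bound is attained).


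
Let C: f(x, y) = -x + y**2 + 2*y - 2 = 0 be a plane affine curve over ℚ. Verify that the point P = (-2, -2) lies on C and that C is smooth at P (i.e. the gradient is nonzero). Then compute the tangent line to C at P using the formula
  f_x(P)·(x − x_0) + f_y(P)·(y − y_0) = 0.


Tangent line at P: -x - 2*y - 6 = 0.

Step 1: f(-2, -2) = 0, so P lies on C.
Step 2: partial derivatives
  f_x(x, y) = -1, f_y(x, y) = 2*y + 2.
  f_x(P) = -1, f_y(P) = -2 (gradient nonzero, so P is smooth).
Step 3: tangent line at P: -1·(x − -2) + -2·(y − -2) = 0.
Expanding: -x - 2*y - 6 = 0.


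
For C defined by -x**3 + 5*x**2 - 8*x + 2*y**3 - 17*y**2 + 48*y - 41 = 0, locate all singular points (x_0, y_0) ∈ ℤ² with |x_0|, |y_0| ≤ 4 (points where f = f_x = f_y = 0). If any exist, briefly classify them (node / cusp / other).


Singular points: {(2, 3)}; classification: node.

Compute partial derivatives:
  f_x = -3*x**2 + 10*x - 8.
  f_y = 6*y**2 - 34*y + 48.
Scan x_0 ∈ {−4, ..., 4}. For each x_0, f_y(x_0, y) is a polynomial in y; find its integer roots y ∈ {−4, ..., 4}, then test f_x and f at those candidates.
  x = -4: f_y(-4, y) = 6*y**2 - 34*y + 48; vanishes at y ∈ {3}. (-4, 3): f_x = -96 ≠ 0.
  x = -3: f_y(-3, y) = 6*y**2 - 34*y + 48; vanishes at y ∈ {3}. (-3, 3): f_x = -65 ≠ 0.
  x = -2: f_y(-2, y) = 6*y**2 - 34*y + 48; vanishes at y ∈ {3}. (-2, 3): f_x = -40 ≠ 0.
  x = -1: f_y(-1, y) = 6*y**2 - 34*y + 48; vanishes at y ∈ {3}. (-1, 3): f_x = -21 ≠ 0.
  x = 0: f_y(0, y) = 6*y**2 - 34*y + 48; vanishes at y ∈ {3}. (0, 3): f_x = -8 ≠ 0.
  x = 1: f_y(1, y) = 6*y**2 - 34*y + 48; vanishes at y ∈ {3}. (1, 3): f_x = -1 ≠ 0.
  x = 2: f_y(2, y) = 6*y**2 - 34*y + 48; vanishes at y ∈ {3}. (2, 3): f_x = 0, f = 0 — SINGULAR.
  x = 3: f_y(3, y) = 6*y**2 - 34*y + 48; vanishes at y ∈ {3}. (3, 3): f_x = -5 ≠ 0.
  x = 4: f_y(4, y) = 6*y**2 - 34*y + 48; vanishes at y ∈ {3}. (4, 3): f_x = -16 ≠ 0.
Only singular point on the grid: (2, 3).
Classify: substitute x = 2 + u, y = 3 + v and expand: f = -u**3 - u**2 + 2*v**3 + v**2.
No constant or linear terms (consistent with a singular point). Quadratic part: -u**2 + v**2. Cubic part: -u**3 + 2*v**3.
The quadratic part v**2 - u**2 = (v − u)(v + u) splits into two distinct linear factors, so there are two distinct tangent lines y − 3 = ±(x − 2) — this is a node (ordinary double point).
Classification: node.


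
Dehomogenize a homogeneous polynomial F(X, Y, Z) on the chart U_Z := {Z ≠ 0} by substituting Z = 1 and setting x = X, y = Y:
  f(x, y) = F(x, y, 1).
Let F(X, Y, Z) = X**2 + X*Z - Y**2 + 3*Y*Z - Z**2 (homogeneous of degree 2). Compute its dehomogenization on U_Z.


f(x, y) = x**2 + x - y**2 + 3*y - 1

On U_Z we set Z = 1. Each monomial c·X^i·Y^j·Z^k in F becomes c·x^i·y^j·1^k = c·x^i·y^j.
Substituting Z = 1: F(X, Y, 1) = x**2 + x - y**2 + 3*y - 1.
Note: deg(f) ≤ deg(F) = 2; strict inequality happens when F is divisible by Z (lost terms).


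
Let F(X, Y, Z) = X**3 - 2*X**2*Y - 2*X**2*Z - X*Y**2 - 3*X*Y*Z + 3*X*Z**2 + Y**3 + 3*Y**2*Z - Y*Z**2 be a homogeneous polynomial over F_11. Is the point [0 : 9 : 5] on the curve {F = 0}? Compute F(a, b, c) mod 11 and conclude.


F(0,9,5) ≡ 3 (mod 11); P is NOT on the curve.

Evaluate F(0, 9, 5) term-by-term (mod 11).
  X**3 ↦ 1·0·1·1 = 0
  -2*X**2*Y ↦ -2·0·9·1 = 0
  -2*X**2*Z ↦ -2·0·1·5 = 0
  -X*Y**2 ↦ -1·0·81·1 = 0
  -3*X*Y*Z ↦ -3·0·9·5 = 0
  3*X*Z**2 ↦ 3·0·1·25 = 0
  Y**3 ↦ 1·1·729·1 = 729
  3*Y**2*Z ↦ 3·1·81·5 = 1215
  -Y*Z**2 ↦ -1·1·9·25 = -225
Sum: F(0, 9, 5) = (0) + (0) + (0) + (0) + (0) + (0) + (729) + (1215) + (-225) = 1719.
Reducing mod 11: 1719 ≡ 3 (mod 11).
Since F(a, b, c) ≡ 3 ≠ 0 (mod 11), P does NOT lie on the curve.


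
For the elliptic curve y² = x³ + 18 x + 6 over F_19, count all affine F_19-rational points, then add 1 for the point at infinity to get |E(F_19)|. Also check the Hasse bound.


Affine points = {(0, 5), (0, 14), (1, 5), (1, 14), (3, 7), (3, 12), (4, 3), (4, 16), (6, 8), (6, 11), (7, 0), (8, 4), (8, 15), (9, 2), (9, 17), (13, 9), (13, 10), (14, 0), (16, 1), (16, 18), (17, 0), (18, 5), (18, 14)}; affine count = 23; |E(F_19)| = 24.

Discriminant check: Δ ∝ 4a³ + 27b² = 4·18³ + 27·6² = 4·5832 + 27·36 ≡ 18 (mod 19). Nonzero ⇒ E is nonsingular.
For each x ∈ F_19, compute rhs = x³ + 18·x + 6 mod 19, then count y ∈ F_19 with y² ≡ rhs.
  x = 0: rhs = 6, matching y values: 5, 14 (2 points).
  x = 1: rhs = 6, matching y values: 5, 14 (2 points).
  x = 2: rhs = 12, matching y values: none (0 points).
  x = 3: rhs = 11, matching y values: 7, 12 (2 points).
  x = 4: rhs = 9, matching y values: 3, 16 (2 points).
  x = 5: rhs = 12, matching y values: none (0 points).
  x = 6: rhs = 7, matching y values: 8, 11 (2 points).
  x = 7: rhs = 0, matching y values: 0 (1 points).
  x = 8: rhs = 16, matching y values: 4, 15 (2 points).
  x = 9: rhs = 4, matching y values: 2, 17 (2 points).
  x = 10: rhs = 8, matching y values: none (0 points).
  x = 11: rhs = 15, matching y values: none (0 points).
  x = 12: rhs = 12, matching y values: none (0 points).
  x = 13: rhs = 5, matching y values: 9, 10 (2 points).
  x = 14: rhs = 0, matching y values: 0 (1 points).
  x = 15: rhs = 3, matching y values: none (0 points).
  x = 16: rhs = 1, matching y values: 1, 18 (2 points).
  x = 17: rhs = 0, matching y values: 0 (1 points).
  x = 18: rhs = 6, matching y values: 5, 14 (2 points).
Total affine count: 23.
Full point count |E(F_19)| = 23 + 1 = 24.
Hasse bound: |24 − (19+1)| = |4| = 4 ≤ 2√19 ≈ 8.7178 ✓.


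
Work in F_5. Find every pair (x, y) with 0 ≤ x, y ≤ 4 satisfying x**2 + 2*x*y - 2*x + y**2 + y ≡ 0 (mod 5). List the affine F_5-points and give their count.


Affine F_5-points: {(0, 0), (0, 4), (2, 0), (4, 2), (4, 4)}; count = 5.

For each of the 25 pairs (x, y) ∈ F_5², evaluate f(x, y) mod 5. Record the zeros.
  x = 0: [0↦0, 1↦2, 2↦1, 3↦2, 4↦0]  zeros at y ∈ {0, 4}
  x = 1: [0↦4, 1↦3, 2↦4, 3↦2, 4↦2]  zeros at y ∈ ∅
  x = 2: [0↦0, 1↦1, 2↦4, 3↦4, 4↦1]  zeros at y ∈ {0}
  x = 3: [0↦3, 1↦1, 2↦1, 3↦3, 4↦2]  zeros at y ∈ ∅
  x = 4: [0↦3, 1↦3, 2↦0, 3↦4, 4↦0]  zeros at y ∈ {2, 4}
Collecting zeros: affine points = {(0, 0), (0, 4), (2, 0), (4, 2), (4, 4)}.
Total count |C(F_5)_aff| = 5.


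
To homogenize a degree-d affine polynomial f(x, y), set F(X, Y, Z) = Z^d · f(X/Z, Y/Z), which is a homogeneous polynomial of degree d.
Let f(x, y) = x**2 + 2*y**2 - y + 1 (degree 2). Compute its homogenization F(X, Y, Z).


F(X, Y, Z) = X**2 + 2*Y**2 - Y*Z + Z**2

deg(f) = 2.
Substitute x = X/Z, y = Y/Z into f, then multiply by Z^2.
  monomial 1·x^2·y^0 ↦ 1·X^2·Y^0·Z^0.
  monomial 2·x^0·y^2 ↦ 2·X^0·Y^2·Z^0.
  monomial -1·x^0·y^1 ↦ -1·X^0·Y^1·Z^1.
  monomial 1·x^0·y^0 ↦ 1·X^0·Y^0·Z^2.
Collecting: F(X, Y, Z) = X**2 + 2*Y**2 - Y*Z + Z**2.


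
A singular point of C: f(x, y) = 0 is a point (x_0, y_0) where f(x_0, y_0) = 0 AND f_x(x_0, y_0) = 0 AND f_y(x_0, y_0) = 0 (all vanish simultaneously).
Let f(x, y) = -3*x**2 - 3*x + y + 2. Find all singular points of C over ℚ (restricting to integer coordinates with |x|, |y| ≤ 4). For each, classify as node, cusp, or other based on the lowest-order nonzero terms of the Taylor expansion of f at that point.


No singular points in the scanned grid; C is smooth there.

Compute partial derivatives:
  f_x = -6*x - 3.
  f_y = 1.
f_y = 1 is a nonzero constant, so f_y never vanishes: no point (x, y) can satisfy f = f_x = f_y = 0. In particular no (x, y) ∈ {−4, ..., 4}² is singular; the curve is smooth.


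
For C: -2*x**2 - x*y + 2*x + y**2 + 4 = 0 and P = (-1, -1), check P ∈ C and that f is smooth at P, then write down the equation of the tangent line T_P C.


Tangent line at P: 7*x - y + 6 = 0.

Step 1: f(-1, -1) = 0, so P lies on C.
Step 2: partial derivatives
  f_x(x, y) = -4*x - y + 2, f_y(x, y) = -x + 2*y.
  f_x(P) = 7, f_y(P) = -1 (gradient nonzero, so P is smooth).
Step 3: tangent line at P: 7·(x − -1) + -1·(y − -1) = 0.
Expanding: 7*x - y + 6 = 0.


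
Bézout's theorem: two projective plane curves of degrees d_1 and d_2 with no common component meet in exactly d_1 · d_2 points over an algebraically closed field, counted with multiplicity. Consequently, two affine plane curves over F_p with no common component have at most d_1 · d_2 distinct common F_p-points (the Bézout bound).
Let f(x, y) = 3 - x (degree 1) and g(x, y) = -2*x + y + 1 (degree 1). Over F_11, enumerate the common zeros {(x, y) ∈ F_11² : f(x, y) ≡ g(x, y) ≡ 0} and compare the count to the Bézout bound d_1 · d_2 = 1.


Common zeros: {(3, 5)}; count = 1; Bézout bound = 1.

deg(f) = 1, deg(g) = 1, so Bézout bound = 1.
Scan x ∈ F_11. For each x, list the y ∈ F_11 with f(x, y) ≡ 0 and those with g(x, y) ≡ 0 (mod 11); the common zeros in that column are the intersection.
  x = 0: f ≡ 0 at y ∈ ∅; g ≡ 0 at y ∈ {10}; common: ∅.
  x = 1: f ≡ 0 at y ∈ ∅; g ≡ 0 at y ∈ {1}; common: ∅.
  x = 2: f ≡ 0 at y ∈ ∅; g ≡ 0 at y ∈ {3}; common: ∅.
  x = 3: f ≡ 0 at y ∈ {0, 1, 2, 3, 4, 5, 6, 7, 8, 9, 10}; g ≡ 0 at y ∈ {5}; common: {5}.
  x = 4: f ≡ 0 at y ∈ ∅; g ≡ 0 at y ∈ {7}; common: ∅.
  x = 5: f ≡ 0 at y ∈ ∅; g ≡ 0 at y ∈ {9}; common: ∅.
  x = 6: f ≡ 0 at y ∈ ∅; g ≡ 0 at y ∈ {0}; common: ∅.
  x = 7: f ≡ 0 at y ∈ ∅; g ≡ 0 at y ∈ {2}; common: ∅.
  x = 8: f ≡ 0 at y ∈ ∅; g ≡ 0 at y ∈ {4}; common: ∅.
  x = 9: f ≡ 0 at y ∈ ∅; g ≡ 0 at y ∈ {6}; common: ∅.
  x = 10: f ≡ 0 at y ∈ ∅; g ≡ 0 at y ∈ {8}; common: ∅.
Collecting: common zeros = {(3, 5)}, so the count is 1.
Comparison with the Bézout bound: 1 ≤ 1 = deg(f)·deg(g), as expected for curves with no common component (the bound is attained).


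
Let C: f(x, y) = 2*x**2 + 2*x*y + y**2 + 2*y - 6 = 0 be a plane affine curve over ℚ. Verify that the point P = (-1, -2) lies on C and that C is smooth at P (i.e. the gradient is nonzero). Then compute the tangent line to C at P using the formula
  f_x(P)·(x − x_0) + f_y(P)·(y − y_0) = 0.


Tangent line at P: -8*x - 4*y - 16 = 0.

Step 1: f(-1, -2) = 0, so P lies on C.
Step 2: partial derivatives
  f_x(x, y) = 4*x + 2*y, f_y(x, y) = 2*x + 2*y + 2.
  f_x(P) = -8, f_y(P) = -4 (gradient nonzero, so P is smooth).
Step 3: tangent line at P: -8·(x − -1) + -4·(y − -2) = 0.
Expanding: -8*x - 4*y - 16 = 0.


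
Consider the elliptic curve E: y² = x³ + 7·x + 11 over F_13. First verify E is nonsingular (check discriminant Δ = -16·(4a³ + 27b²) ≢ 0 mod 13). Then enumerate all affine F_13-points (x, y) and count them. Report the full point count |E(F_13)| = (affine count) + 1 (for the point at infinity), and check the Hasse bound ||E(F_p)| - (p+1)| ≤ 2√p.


Affine points = {(4, 5), (4, 8), (6, 3), (6, 10), (7, 0), (9, 6), (9, 7), (12, 4), (12, 9)}; affine count = 9; |E(F_13)| = 10.

Discriminant check: Δ ∝ 4a³ + 27b² = 4·7³ + 27·11² = 4·343 + 27·121 ≡ 11 (mod 13). Nonzero ⇒ E is nonsingular.
For each x ∈ F_13, compute rhs = x³ + 7·x + 11 mod 13, then count y ∈ F_13 with y² ≡ rhs.
  x = 0: rhs = 11, matching y values: none (0 points).
  x = 1: rhs = 6, matching y values: none (0 points).
  x = 2: rhs = 7, matching y values: none (0 points).
  x = 3: rhs = 7, matching y values: none (0 points).
  x = 4: rhs = 12, matching y values: 5, 8 (2 points).
  x = 5: rhs = 2, matching y values: none (0 points).
  x = 6: rhs = 9, matching y values: 3, 10 (2 points).
  x = 7: rhs = 0, matching y values: 0 (1 points).
  x = 8: rhs = 7, matching y values: none (0 points).
  x = 9: rhs = 10, matching y values: 6, 7 (2 points).
  x = 10: rhs = 2, matching y values: none (0 points).
  x = 11: rhs = 2, matching y values: none (0 points).
  x = 12: rhs = 3, matching y values: 4, 9 (2 points).
Total affine count: 9.
Full point count |E(F_13)| = 9 + 1 = 10.
Hasse bound: |10 − (13+1)| = |-4| = 4 ≤ 2√13 ≈ 7.2111 ✓.


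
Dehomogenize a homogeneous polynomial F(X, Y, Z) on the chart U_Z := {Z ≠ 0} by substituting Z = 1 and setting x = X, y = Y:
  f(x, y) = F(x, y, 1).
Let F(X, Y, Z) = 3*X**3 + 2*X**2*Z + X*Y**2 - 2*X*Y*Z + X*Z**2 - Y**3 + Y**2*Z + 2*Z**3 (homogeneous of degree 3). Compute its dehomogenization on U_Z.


f(x, y) = 3*x**3 + 2*x**2 + x*y**2 - 2*x*y + x - y**3 + y**2 + 2

On U_Z we set Z = 1. Each monomial c·X^i·Y^j·Z^k in F becomes c·x^i·y^j·1^k = c·x^i·y^j.
Substituting Z = 1: F(X, Y, 1) = 3*x**3 + 2*x**2 + x*y**2 - 2*x*y + x - y**3 + y**2 + 2.
Note: deg(f) ≤ deg(F) = 3; strict inequality happens when F is divisible by Z (lost terms).


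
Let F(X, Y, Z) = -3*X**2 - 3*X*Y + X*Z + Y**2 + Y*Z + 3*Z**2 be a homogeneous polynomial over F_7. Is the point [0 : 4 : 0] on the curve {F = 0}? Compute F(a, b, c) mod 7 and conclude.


F(0,4,0) ≡ 2 (mod 7); P is NOT on the curve.

Evaluate F(0, 4, 0) term-by-term (mod 7).
  -3*X**2 ↦ -3·0·1·1 = 0
  -3*X*Y ↦ -3·0·4·1 = 0
  X*Z ↦ 1·0·1·0 = 0
  Y**2 ↦ 1·1·16·1 = 16
  Y*Z ↦ 1·1·4·0 = 0
  3*Z**2 ↦ 3·1·1·0 = 0
Sum: F(0, 4, 0) = (0) + (0) + (0) + (16) + (0) + (0) = 16.
Reducing mod 7: 16 ≡ 2 (mod 7).
Since F(a, b, c) ≡ 2 ≠ 0 (mod 7), P does NOT lie on the curve.


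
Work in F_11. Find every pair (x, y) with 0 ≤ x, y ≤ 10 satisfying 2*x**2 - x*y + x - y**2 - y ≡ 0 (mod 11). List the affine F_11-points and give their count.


Affine F_11-points: {(0, 0), (0, 10), (1, 1), (1, 8), (2, 2), (2, 6), (3, 3), (3, 4), (4, 2), (4, 4), (5, 0), (5, 5), (6, 6), (6, 9), (7, 7), (8, 5), (8, 8), (9, 3), (9, 9), (10, 1), (10, 10)}; count = 21.

For each of the 121 pairs (x, y) ∈ F_11², evaluate f(x, y) mod 11. Record the zeros.
  x = 0: [0↦0, 1↦9, 2↦5, 3↦10, 4↦2, 5↦3, 6↦2, 7↦10, 8↦5, 9↦9, 10↦0]  zeros at y ∈ {0, 10}
  x = 1: [0↦3, 1↦0, 2↦6, 3↦10, 4↦1, 5↦1, 6↦10, 7↦6, 8↦0, 9↦3, 10↦4]  zeros at y ∈ {1, 8}
  x = 2: [0↦10, 1↦6, 2↦0, 3↦3, 4↦4, 5↦3, 6↦0, 7↦6, 8↦10, 9↦1, 10↦1]  zeros at y ∈ {2, 6}
  x = 3: [0↦10, 1↦5, 2↦9, 3↦0, 4↦0, 5↦9, 6↦5, 7↦10, 8↦2, 9↦3, 10↦2]  zeros at y ∈ {3, 4}
  x = 4: [0↦3, 1↦8, 2↦0, 3↦1, 4↦0, 5↦8, 6↦3, 7↦7, 8↦9, 9↦9, 10↦7]  zeros at y ∈ {2, 4}
  x = 5: [0↦0, 1↦4, 2↦6, 3↦6, 4↦4, 5↦0, 6↦5, 7↦8, 8↦9, 9↦8, 10↦5]  zeros at y ∈ {0, 5}
  x = 6: [0↦1, 1↦4, 2↦5, 3↦4, 4↦1, 5↦7, 6↦0, 7↦2, 8↦2, 9↦0, 10↦7]  zeros at y ∈ {6, 9}
  x = 7: [0↦6, 1↦8, 2↦8, 3↦6, 4↦2, 5↦7, 6↦10, 7↦0, 8↦10, 9↦7, 10↦2]  zeros at y ∈ {7}
  x = 8: [0↦4, 1↦5, 2↦4, 3↦1, 4↦7, 5↦0, 6↦2, 7↦2, 8↦0, 9↦7, 10↦1]  zeros at y ∈ {5, 8}
  x = 9: [0↦6, 1↦6, 2↦4, 3↦0, 4↦5, 5↦8, 6↦9, 7↦8, 8↦5, 9↦0, 10↦4]  zeros at y ∈ {3, 9}
  x = 10: [0↦1, 1↦0, 2↦8, 3↦3, 4↦7, 5↦9, 6↦9, 7↦7, 8↦3, 9↦8, 10↦0]  zeros at y ∈ {1, 10}
Collecting zeros: affine points = {(0, 0), (0, 10), (1, 1), (1, 8), (2, 2), (2, 6), (3, 3), (3, 4), (4, 2), (4, 4), (5, 0), (5, 5), (6, 6), (6, 9), (7, 7), (8, 5), (8, 8), (9, 3), (9, 9), (10, 1), (10, 10)}.
Total count |C(F_11)_aff| = 21.


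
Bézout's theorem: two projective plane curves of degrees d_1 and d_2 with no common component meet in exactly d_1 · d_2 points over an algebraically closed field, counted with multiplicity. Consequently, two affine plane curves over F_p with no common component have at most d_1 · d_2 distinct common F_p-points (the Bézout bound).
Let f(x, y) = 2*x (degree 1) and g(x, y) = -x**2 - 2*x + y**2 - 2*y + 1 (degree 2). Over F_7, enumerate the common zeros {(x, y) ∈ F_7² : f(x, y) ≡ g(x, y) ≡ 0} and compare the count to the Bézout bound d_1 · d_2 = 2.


Common zeros: {(0, 1)}; count = 1; Bézout bound = 2.

deg(f) = 1, deg(g) = 2, so Bézout bound = 2.
Scan x ∈ F_7. For each x, list the y ∈ F_7 with f(x, y) ≡ 0 and those with g(x, y) ≡ 0 (mod 7); the common zeros in that column are the intersection.
  x = 0: f ≡ 0 at y ∈ {0, 1, 2, 3, 4, 5, 6}; g ≡ 0 at y ∈ {1}; common: {1}.
  x = 1: f ≡ 0 at y ∈ ∅; g ≡ 0 at y ∈ ∅; common: ∅.
  x = 2: f ≡ 0 at y ∈ ∅; g ≡ 0 at y ∈ {0, 2}; common: ∅.
  x = 3: f ≡ 0 at y ∈ ∅; g ≡ 0 at y ∈ {0, 2}; common: ∅.
  x = 4: f ≡ 0 at y ∈ ∅; g ≡ 0 at y ∈ ∅; common: ∅.
  x = 5: f ≡ 0 at y ∈ ∅; g ≡ 0 at y ∈ {1}; common: ∅.
  x = 6: f ≡ 0 at y ∈ ∅; g ≡ 0 at y ∈ ∅; common: ∅.
Collecting: common zeros = {(0, 1)}, so the count is 1.
Comparison with the Bézout bound: 1 ≤ 2 = deg(f)·deg(g), as expected for curves with no common component (the affine F_7-count falls short of the bound because intersections may lie at infinity, over extension fields, or carry multiplicity).


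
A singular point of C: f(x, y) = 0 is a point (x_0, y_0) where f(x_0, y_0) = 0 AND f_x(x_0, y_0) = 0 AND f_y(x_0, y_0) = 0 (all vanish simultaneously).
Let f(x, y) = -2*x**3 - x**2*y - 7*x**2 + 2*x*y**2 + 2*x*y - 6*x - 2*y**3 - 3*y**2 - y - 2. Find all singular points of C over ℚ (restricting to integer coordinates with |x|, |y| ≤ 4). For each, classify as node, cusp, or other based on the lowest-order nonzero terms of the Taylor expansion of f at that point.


Singular points: {(-1, -1)}; classification: cusp.

Compute partial derivatives:
  f_x = -6*x**2 - 2*x*y - 14*x + 2*y**2 + 2*y - 6.
  f_y = -x**2 + 4*x*y + 2*x - 6*y**2 - 6*y - 1.
Scan x_0 ∈ {−4, ..., 4}. For each x_0, f_y(x_0, y) is a polynomial in y; find its integer roots y ∈ {−4, ..., 4}, then test f_x and f at those candidates.
  x = -4: f_y(-4, y) = -6*y**2 - 22*y - 25; no integer root y with |y| ≤ 4.
  x = -3: f_y(-3, y) = -6*y**2 - 18*y - 16; no integer root y with |y| ≤ 4.
  x = -2: f_y(-2, y) = -6*y**2 - 14*y - 9; no integer root y with |y| ≤ 4.
  x = -1: f_y(-1, y) = -6*y**2 - 10*y - 4; vanishes at y ∈ {-1}. (-1, -1): f_x = 0, f = 0 — SINGULAR.
  x = 0: f_y(0, y) = -6*y**2 - 6*y - 1; no integer root y with |y| ≤ 4.
  x = 1: f_y(1, y) = -6*y**2 - 2*y; vanishes at y ∈ {0}. (1, 0): f_x = -26 ≠ 0.
  x = 2: f_y(2, y) = -6*y**2 + 2*y - 1; no integer root y with |y| ≤ 4.
  x = 3: f_y(3, y) = -6*y**2 + 6*y - 4; no integer root y with |y| ≤ 4.
  x = 4: f_y(4, y) = -6*y**2 + 10*y - 9; no integer root y with |y| ≤ 4.
Only singular point on the grid: (-1, -1).
Classify: substitute x = -1 + u, y = -1 + v and expand: f = -2*u**3 - u**2*v + 2*u*v**2 - 2*v**3 + v**2.
No constant or linear terms (consistent with a singular point). Quadratic part: v**2. Cubic part: -2*u**3 - u**2*v + 2*u*v**2 - 2*v**3.
The quadratic part v**2 is a perfect square, so there is a single (double) tangent line v = 0, i.e. y = -1. Restricting the cubic part to that line (v = 0) leaves -2*u**3 ≠ 0, so f is not divisible by v and the branch is v² ≈ 2*u**3 to lowest order — this is a cusp.
Classification: cusp.


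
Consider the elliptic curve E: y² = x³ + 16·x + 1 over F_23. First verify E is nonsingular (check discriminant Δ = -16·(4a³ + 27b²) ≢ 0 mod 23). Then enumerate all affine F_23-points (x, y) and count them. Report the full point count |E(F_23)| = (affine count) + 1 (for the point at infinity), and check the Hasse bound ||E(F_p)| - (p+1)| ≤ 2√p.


Affine points = {(0, 1), (0, 22), (1, 8), (1, 15), (2, 8), (2, 15), (9, 0), (11, 6), (11, 17), (12, 9), (12, 14), (14, 5), (14, 18), (16, 11), (16, 12), (18, 7), (18, 16), (20, 8), (20, 15)}; affine count = 19; |E(F_23)| = 20.

Discriminant check: Δ ∝ 4a³ + 27b² = 4·16³ + 27·1² = 4·4096 + 27·1 ≡ 12 (mod 23). Nonzero ⇒ E is nonsingular.
For each x ∈ F_23, compute rhs = x³ + 16·x + 1 mod 23, then count y ∈ F_23 with y² ≡ rhs.
  x = 0: rhs = 1, matching y values: 1, 22 (2 points).
  x = 1: rhs = 18, matching y values: 8, 15 (2 points).
  x = 2: rhs = 18, matching y values: 8, 15 (2 points).
  x = 3: rhs = 7, matching y values: none (0 points).
  x = 4: rhs = 14, matching y values: none (0 points).
  x = 5: rhs = 22, matching y values: none (0 points).
  x = 6: rhs = 14, matching y values: none (0 points).
  x = 7: rhs = 19, matching y values: none (0 points).
  x = 8: rhs = 20, matching y values: none (0 points).
  x = 9: rhs = 0, matching y values: 0 (1 points).
  x = 10: rhs = 11, matching y values: none (0 points).
  x = 11: rhs = 13, matching y values: 6, 17 (2 points).
  x = 12: rhs = 12, matching y values: 9, 14 (2 points).
  x = 13: rhs = 14, matching y values: none (0 points).
  x = 14: rhs = 2, matching y values: 5, 18 (2 points).
  x = 15: rhs = 5, matching y values: none (0 points).
  x = 16: rhs = 6, matching y values: 11, 12 (2 points).
  x = 17: rhs = 11, matching y values: none (0 points).
  x = 18: rhs = 3, matching y values: 7, 16 (2 points).
  x = 19: rhs = 11, matching y values: none (0 points).
  x = 20: rhs = 18, matching y values: 8, 15 (2 points).
  x = 21: rhs = 7, matching y values: none (0 points).
  x = 22: rhs = 7, matching y values: none (0 points).
Total affine count: 19.
Full point count |E(F_23)| = 19 + 1 = 20.
Hasse bound: |20 − (23+1)| = |-4| = 4 ≤ 2√23 ≈ 9.5917 ✓.


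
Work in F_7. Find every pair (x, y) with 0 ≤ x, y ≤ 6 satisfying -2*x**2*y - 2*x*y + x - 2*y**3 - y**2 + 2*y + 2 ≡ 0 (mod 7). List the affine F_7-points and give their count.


Affine F_7-points: {(0, 2), (1, 2), (3, 6), (4, 1), (5, 0), (6, 1), (6, 3), (6, 6)}; count = 8.

For each of the 49 pairs (x, y) ∈ F_7², evaluate f(x, y) mod 7. Record the zeros.
  x = 0: [0↦2, 1↦1, 2↦0, 3↦1, 4↦6, 5↦3, 6↦1]  zeros at y ∈ {2}
  x = 1: [0↦3, 1↦5, 2↦0, 3↦4, 4↦5, 5↦5, 6↦6]  zeros at y ∈ {2}
  x = 2: [0↦4, 1↦5, 2↦6, 3↦2, 4↦2, 5↦1, 6↦1]  zeros at y ∈ ∅
  x = 3: [0↦5, 1↦1, 2↦4, 3↦2, 4↦4, 5↦5, 6↦0]  zeros at y ∈ {6}
  x = 4: [0↦6, 1↦0, 2↦1, 3↦4, 4↦4, 5↦3, 6↦3]  zeros at y ∈ {1}
  x = 5: [0↦0, 1↦2, 2↦4, 3↦1, 4↦2, 5↦2, 6↦3]  zeros at y ∈ {0}
  x = 6: [0↦1, 1↦0, 2↦6, 3↦0, 4↦5, 5↦2, 6↦0]  zeros at y ∈ {1, 3, 6}
Collecting zeros: affine points = {(0, 2), (1, 2), (3, 6), (4, 1), (5, 0), (6, 1), (6, 3), (6, 6)}.
Total count |C(F_7)_aff| = 8.


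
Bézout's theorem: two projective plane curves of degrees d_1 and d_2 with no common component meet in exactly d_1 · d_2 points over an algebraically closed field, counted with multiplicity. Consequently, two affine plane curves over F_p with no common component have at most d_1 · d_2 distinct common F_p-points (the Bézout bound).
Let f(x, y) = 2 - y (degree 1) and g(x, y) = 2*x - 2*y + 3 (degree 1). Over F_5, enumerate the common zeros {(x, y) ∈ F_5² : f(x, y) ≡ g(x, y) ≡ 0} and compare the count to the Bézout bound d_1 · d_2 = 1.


Common zeros: {(3, 2)}; count = 1; Bézout bound = 1.

deg(f) = 1, deg(g) = 1, so Bézout bound = 1.
Scan x ∈ F_5. For each x, list the y ∈ F_5 with f(x, y) ≡ 0 and those with g(x, y) ≡ 0 (mod 5); the common zeros in that column are the intersection.
  x = 0: f ≡ 0 at y ∈ {2}; g ≡ 0 at y ∈ {4}; common: ∅.
  x = 1: f ≡ 0 at y ∈ {2}; g ≡ 0 at y ∈ {0}; common: ∅.
  x = 2: f ≡ 0 at y ∈ {2}; g ≡ 0 at y ∈ {1}; common: ∅.
  x = 3: f ≡ 0 at y ∈ {2}; g ≡ 0 at y ∈ {2}; common: {2}.
  x = 4: f ≡ 0 at y ∈ {2}; g ≡ 0 at y ∈ {3}; common: ∅.
Collecting: common zeros = {(3, 2)}, so the count is 1.
Comparison with the Bézout bound: 1 ≤ 1 = deg(f)·deg(g), as expected for curves with no common component (the bound is attained).


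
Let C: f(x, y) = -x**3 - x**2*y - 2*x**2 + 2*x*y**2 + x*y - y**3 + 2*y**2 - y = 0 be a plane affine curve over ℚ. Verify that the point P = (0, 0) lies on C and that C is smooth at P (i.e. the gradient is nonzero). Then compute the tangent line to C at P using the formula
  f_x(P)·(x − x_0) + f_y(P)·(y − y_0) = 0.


Tangent line at P: -y = 0.

Step 1: f(0, 0) = 0, so P lies on C.
Step 2: partial derivatives
  f_x(x, y) = -3*x**2 - 2*x*y - 4*x + 2*y**2 + y, f_y(x, y) = -x**2 + 4*x*y + x - 3*y**2 + 4*y - 1.
  f_x(P) = 0, f_y(P) = -1 (gradient nonzero, so P is smooth).
Step 3: tangent line at P: 0·(x − 0) + -1·(y − 0) = 0.
Expanding: -y = 0.


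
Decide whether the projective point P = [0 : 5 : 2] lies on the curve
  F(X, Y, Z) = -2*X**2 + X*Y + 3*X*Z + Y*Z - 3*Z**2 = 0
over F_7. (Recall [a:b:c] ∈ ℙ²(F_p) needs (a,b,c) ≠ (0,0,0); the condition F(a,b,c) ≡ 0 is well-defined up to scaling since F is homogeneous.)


F(0,5,2) ≡ 5 (mod 7); P is NOT on the curve.

Evaluate F(0, 5, 2) term-by-term (mod 7).
  -2*X**2 ↦ -2·0·1·1 = 0
  X*Y ↦ 1·0·5·1 = 0
  3*X*Z ↦ 3·0·1·2 = 0
  Y*Z ↦ 1·1·5·2 = 10
  -3*Z**2 ↦ -3·1·1·4 = -12
Sum: F(0, 5, 2) = (0) + (0) + (0) + (10) + (-12) = -2.
Reducing mod 7: -2 ≡ 5 (mod 7).
Since F(a, b, c) ≡ 5 ≠ 0 (mod 7), P does NOT lie on the curve.


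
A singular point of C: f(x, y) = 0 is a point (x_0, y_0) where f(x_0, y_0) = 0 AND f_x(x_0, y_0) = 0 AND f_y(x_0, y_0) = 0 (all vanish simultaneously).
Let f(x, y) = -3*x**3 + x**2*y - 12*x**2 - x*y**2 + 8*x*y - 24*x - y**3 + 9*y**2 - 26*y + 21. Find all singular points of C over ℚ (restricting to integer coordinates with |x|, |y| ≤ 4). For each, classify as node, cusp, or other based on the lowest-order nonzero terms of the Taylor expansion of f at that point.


Singular points: {(-1, 3)}; classification: cusp.

Compute partial derivatives:
  f_x = -9*x**2 + 2*x*y - 24*x - y**2 + 8*y - 24.
  f_y = x**2 - 2*x*y + 8*x - 3*y**2 + 18*y - 26.
Scan x_0 ∈ {−4, ..., 4}. For each x_0, f_y(x_0, y) is a polynomial in y; find its integer roots y ∈ {−4, ..., 4}, then test f_x and f at those candidates.
  x = -4: f_y(-4, y) = -3*y**2 + 26*y - 42; no integer root y with |y| ≤ 4.
  x = -3: f_y(-3, y) = -3*y**2 + 24*y - 41; no integer root y with |y| ≤ 4.
  x = -2: f_y(-2, y) = -3*y**2 + 22*y - 38; no integer root y with |y| ≤ 4.
  x = -1: f_y(-1, y) = -3*y**2 + 20*y - 33; vanishes at y ∈ {3}. (-1, 3): f_x = 0, f = 0 — SINGULAR.
  x = 0: f_y(0, y) = -3*y**2 + 18*y - 26; no integer root y with |y| ≤ 4.
  x = 1: f_y(1, y) = -3*y**2 + 16*y - 17; no integer root y with |y| ≤ 4.
  x = 2: f_y(2, y) = -3*y**2 + 14*y - 6; no integer root y with |y| ≤ 4.
  x = 3: f_y(3, y) = -3*y**2 + 12*y + 7; no integer root y with |y| ≤ 4.
  x = 4: f_y(4, y) = -3*y**2 + 10*y + 22; no integer root y with |y| ≤ 4.
Only singular point on the grid: (-1, 3).
Classify: substitute x = -1 + u, y = 3 + v and expand: f = -3*u**3 + u**2*v - u*v**2 - v**3 + v**2.
No constant or linear terms (consistent with a singular point). Quadratic part: v**2. Cubic part: -3*u**3 + u**2*v - u*v**2 - v**3.
The quadratic part v**2 is a perfect square, so there is a single (double) tangent line v = 0, i.e. y = 3. Restricting the cubic part to that line (v = 0) leaves -3*u**3 ≠ 0, so f is not divisible by v and the branch is v² ≈ 3*u**3 to lowest order — this is a cusp.
Classification: cusp.


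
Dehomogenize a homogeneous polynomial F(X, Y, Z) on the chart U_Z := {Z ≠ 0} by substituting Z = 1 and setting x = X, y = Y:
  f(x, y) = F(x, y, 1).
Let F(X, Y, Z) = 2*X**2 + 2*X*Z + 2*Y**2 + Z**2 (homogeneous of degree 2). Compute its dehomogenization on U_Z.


f(x, y) = 2*x**2 + 2*x + 2*y**2 + 1

On U_Z we set Z = 1. Each monomial c·X^i·Y^j·Z^k in F becomes c·x^i·y^j·1^k = c·x^i·y^j.
Substituting Z = 1: F(X, Y, 1) = 2*x**2 + 2*x + 2*y**2 + 1.
Note: deg(f) ≤ deg(F) = 2; strict inequality happens when F is divisible by Z (lost terms).


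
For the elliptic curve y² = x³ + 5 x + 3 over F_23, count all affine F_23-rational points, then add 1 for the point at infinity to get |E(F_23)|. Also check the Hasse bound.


Affine points = {(0, 7), (0, 16), (1, 3), (1, 20), (4, 8), (4, 15), (7, 6), (7, 17), (8, 7), (8, 16), (9, 8), (9, 15), (10, 8), (10, 15), (11, 3), (11, 20), (15, 7), (15, 16), (16, 4), (16, 19), (21, 10), (21, 13)}; affine count = 22; |E(F_23)| = 23.

Discriminant check: Δ ∝ 4a³ + 27b² = 4·5³ + 27·3² = 4·125 + 27·9 ≡ 7 (mod 23). Nonzero ⇒ E is nonsingular.
For each x ∈ F_23, compute rhs = x³ + 5·x + 3 mod 23, then count y ∈ F_23 with y² ≡ rhs.
  x = 0: rhs = 3, matching y values: 7, 16 (2 points).
  x = 1: rhs = 9, matching y values: 3, 20 (2 points).
  x = 2: rhs = 21, matching y values: none (0 points).
  x = 3: rhs = 22, matching y values: none (0 points).
  x = 4: rhs = 18, matching y values: 8, 15 (2 points).
  x = 5: rhs = 15, matching y values: none (0 points).
  x = 6: rhs = 19, matching y values: none (0 points).
  x = 7: rhs = 13, matching y values: 6, 17 (2 points).
  x = 8: rhs = 3, matching y values: 7, 16 (2 points).
  x = 9: rhs = 18, matching y values: 8, 15 (2 points).
  x = 10: rhs = 18, matching y values: 8, 15 (2 points).
  x = 11: rhs = 9, matching y values: 3, 20 (2 points).
  x = 12: rhs = 20, matching y values: none (0 points).
  x = 13: rhs = 11, matching y values: none (0 points).
  x = 14: rhs = 11, matching y values: none (0 points).
  x = 15: rhs = 3, matching y values: 7, 16 (2 points).
  x = 16: rhs = 16, matching y values: 4, 19 (2 points).
  x = 17: rhs = 10, matching y values: none (0 points).
  x = 18: rhs = 14, matching y values: none (0 points).
  x = 19: rhs = 11, matching y values: none (0 points).
  x = 20: rhs = 7, matching y values: none (0 points).
  x = 21: rhs = 8, matching y values: 10, 13 (2 points).
  x = 22: rhs = 20, matching y values: none (0 points).
Total affine count: 22.
Full point count |E(F_23)| = 22 + 1 = 23.
Hasse bound: |23 − (23+1)| = |-1| = 1 ≤ 2√23 ≈ 9.5917 ✓.


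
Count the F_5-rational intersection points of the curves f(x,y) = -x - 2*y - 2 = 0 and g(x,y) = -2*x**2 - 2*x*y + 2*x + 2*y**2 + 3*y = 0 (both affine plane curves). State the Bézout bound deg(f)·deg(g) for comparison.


Common zeros: ∅; count = 0; Bézout bound = 2.

deg(f) = 1, deg(g) = 2, so Bézout bound = 2.
Scan x ∈ F_5. For each x, list the y ∈ F_5 with f(x, y) ≡ 0 and those with g(x, y) ≡ 0 (mod 5); the common zeros in that column are the intersection.
  x = 0: f ≡ 0 at y ∈ {4}; g ≡ 0 at y ∈ {0, 1}; common: ∅.
  x = 1: f ≡ 0 at y ∈ {1}; g ≡ 0 at y ∈ {0, 2}; common: ∅.
  x = 2: f ≡ 0 at y ∈ {3}; g ≡ 0 at y ∈ ∅; common: ∅.
  x = 3: f ≡ 0 at y ∈ {0}; g ≡ 0 at y ∈ {2}; common: ∅.
  x = 4: f ≡ 0 at y ∈ {2}; g ≡ 0 at y ∈ ∅; common: ∅.
Collecting: common zeros = ∅, so the count is 0.
Comparison with the Bézout bound: 0 ≤ 2 = deg(f)·deg(g), as expected for curves with no common component (the affine F_5-count falls short of the bound because intersections may lie at infinity, over extension fields, or carry multiplicity).


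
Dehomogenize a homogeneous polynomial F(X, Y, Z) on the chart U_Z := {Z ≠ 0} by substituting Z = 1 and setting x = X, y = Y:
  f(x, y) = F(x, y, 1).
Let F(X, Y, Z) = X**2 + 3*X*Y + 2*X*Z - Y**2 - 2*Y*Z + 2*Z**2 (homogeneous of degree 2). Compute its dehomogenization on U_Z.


f(x, y) = x**2 + 3*x*y + 2*x - y**2 - 2*y + 2

On U_Z we set Z = 1. Each monomial c·X^i·Y^j·Z^k in F becomes c·x^i·y^j·1^k = c·x^i·y^j.
Substituting Z = 1: F(X, Y, 1) = x**2 + 3*x*y + 2*x - y**2 - 2*y + 2.
Note: deg(f) ≤ deg(F) = 2; strict inequality happens when F is divisible by Z (lost terms).


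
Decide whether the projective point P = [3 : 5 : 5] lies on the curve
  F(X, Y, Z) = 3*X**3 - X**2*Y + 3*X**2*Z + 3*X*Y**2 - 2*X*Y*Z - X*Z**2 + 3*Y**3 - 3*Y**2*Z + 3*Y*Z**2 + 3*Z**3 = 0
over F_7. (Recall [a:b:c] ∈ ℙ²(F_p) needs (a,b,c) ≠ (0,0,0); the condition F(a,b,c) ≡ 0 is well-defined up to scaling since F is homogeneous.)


F(3,5,5) ≡ 4 (mod 7); P is NOT on the curve.

Evaluate F(3, 5, 5) term-by-term (mod 7).
  3*X**3 ↦ 3·27·1·1 = 81
  -X**2*Y ↦ -1·9·5·1 = -45
  3*X**2*Z ↦ 3·9·1·5 = 135
  3*X*Y**2 ↦ 3·3·25·1 = 225
  -2*X*Y*Z ↦ -2·3·5·5 = -150
  -X*Z**2 ↦ -1·3·1·25 = -75
  3*Y**3 ↦ 3·1·125·1 = 375
  -3*Y**2*Z ↦ -3·1·25·5 = -375
  3*Y*Z**2 ↦ 3·1·5·25 = 375
  3*Z**3 ↦ 3·1·1·125 = 375
Sum: F(3, 5, 5) = (81) + (-45) + (135) + (225) + (-150) + (-75) + (375) + (-375) + (375) + (375) = 921.
Reducing mod 7: 921 ≡ 4 (mod 7).
Since F(a, b, c) ≡ 4 ≠ 0 (mod 7), P does NOT lie on the curve.


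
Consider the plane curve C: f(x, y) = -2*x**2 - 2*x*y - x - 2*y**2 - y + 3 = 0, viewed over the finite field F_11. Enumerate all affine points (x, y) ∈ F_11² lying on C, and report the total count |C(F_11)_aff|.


Affine F_11-points: {(0, 1), (0, 4), (1, 0), (1, 4), (3, 6), (3, 7), (4, 0), (4, 1), (6, 3), (6, 7), (7, 3), (7, 6)}; count = 12.

For each of the 121 pairs (x, y) ∈ F_11², evaluate f(x, y) mod 11. Record the zeros.
  x = 0: [0↦3, 1↦0, 2↦4, 3↦4, 4↦0, 5↦3, 6↦2, 7↦8, 8↦10, 9↦8, 10↦2]  zeros at y ∈ {1, 4}
  x = 1: [0↦0, 1↦6, 2↦8, 3↦6, 4↦0, 5↦1, 6↦9, 7↦2, 8↦2, 9↦9, 10↦1]  zeros at y ∈ {0, 4}
  x = 2: [0↦4, 1↦8, 2↦8, 3↦4, 4↦7, 5↦6, 6↦1, 7↦3, 8↦1, 9↦6, 10↦7]  zeros at y ∈ ∅
  x = 3: [0↦4, 1↦6, 2↦4, 3↦9, 4↦10, 5↦7, 6↦0, 7↦0, 8↦7, 9↦10, 10↦9]  zeros at y ∈ {6, 7}
  x = 4: [0↦0, 1↦0, 2↦7, 3↦10, 4↦9, 5↦4, 6↦6, 7↦4, 8↦9, 9↦10, 10↦7]  zeros at y ∈ {0, 1}
  x = 5: [0↦3, 1↦1, 2↦6, 3↦7, 4↦4, 5↦8, 6↦8, 7↦4, 8↦7, 9↦6, 10↦1]  zeros at y ∈ ∅
  x = 6: [0↦2, 1↦9, 2↦1, 3↦0, 4↦6, 5↦8, 6↦6, 7↦0, 8↦1, 9↦9, 10↦2]  zeros at y ∈ {3, 7}
  x = 7: [0↦8, 1↦2, 2↦3, 3↦0, 4↦4, 5↦4, 6↦0, 7↦3, 8↦2, 9↦8, 10↦10]  zeros at y ∈ {3, 6}
  x = 8: [0↦10, 1↦2, 2↦1, 3↦7, 4↦9, 5↦7, 6↦1, 7↦2, 8↦10, 9↦3, 10↦3]  zeros at y ∈ ∅
  x = 9: [0↦8, 1↦9, 2↦6, 3↦10, 4↦10, 5↦6, 6↦9, 7↦8, 8↦3, 9↦5, 10↦3]  zeros at y ∈ ∅
  x = 10: [0↦2, 1↦1, 2↦7, 3↦9, 4↦7, 5↦1, 6↦2, 7↦10, 8↦3, 9↦3, 10↦10]  zeros at y ∈ ∅
Collecting zeros: affine points = {(0, 1), (0, 4), (1, 0), (1, 4), (3, 6), (3, 7), (4, 0), (4, 1), (6, 3), (6, 7), (7, 3), (7, 6)}.
Total count |C(F_11)_aff| = 12.


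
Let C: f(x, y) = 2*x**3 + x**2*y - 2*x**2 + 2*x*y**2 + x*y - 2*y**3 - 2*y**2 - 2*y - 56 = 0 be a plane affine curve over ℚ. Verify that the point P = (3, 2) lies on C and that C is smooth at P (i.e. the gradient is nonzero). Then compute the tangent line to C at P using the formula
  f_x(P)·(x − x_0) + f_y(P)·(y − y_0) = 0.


Tangent line at P: 64*x + 2*y - 196 = 0.

Step 1: f(3, 2) = 0, so P lies on C.
Step 2: partial derivatives
  f_x(x, y) = 6*x**2 + 2*x*y - 4*x + 2*y**2 + y, f_y(x, y) = x**2 + 4*x*y + x - 6*y**2 - 4*y - 2.
  f_x(P) = 64, f_y(P) = 2 (gradient nonzero, so P is smooth).
Step 3: tangent line at P: 64·(x − 3) + 2·(y − 2) = 0.
Expanding: 64*x + 2*y - 196 = 0.


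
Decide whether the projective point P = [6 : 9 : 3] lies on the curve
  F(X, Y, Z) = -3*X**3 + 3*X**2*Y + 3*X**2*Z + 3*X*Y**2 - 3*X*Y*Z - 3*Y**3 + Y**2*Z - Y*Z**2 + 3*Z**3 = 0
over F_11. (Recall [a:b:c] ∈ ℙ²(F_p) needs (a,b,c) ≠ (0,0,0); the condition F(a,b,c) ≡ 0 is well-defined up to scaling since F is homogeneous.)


F(6,9,3) ≡ 6 (mod 11); P is NOT on the curve.

Evaluate F(6, 9, 3) term-by-term (mod 11).
  -3*X**3 ↦ -3·216·1·1 = -648
  3*X**2*Y ↦ 3·36·9·1 = 972
  3*X**2*Z ↦ 3·36·1·3 = 324
  3*X*Y**2 ↦ 3·6·81·1 = 1458
  -3*X*Y*Z ↦ -3·6·9·3 = -486
  -3*Y**3 ↦ -3·1·729·1 = -2187
  Y**2*Z ↦ 1·1·81·3 = 243
  -Y*Z**2 ↦ -1·1·9·9 = -81
  3*Z**3 ↦ 3·1·1·27 = 81
Sum: F(6, 9, 3) = (-648) + (972) + (324) + (1458) + (-486) + (-2187) + (243) + (-81) + (81) = -324.
Reducing mod 11: -324 ≡ 6 (mod 11).
Since F(a, b, c) ≡ 6 ≠ 0 (mod 11), P does NOT lie on the curve.
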